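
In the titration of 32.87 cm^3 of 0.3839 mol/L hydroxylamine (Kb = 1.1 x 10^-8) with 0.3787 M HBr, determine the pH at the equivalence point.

3.38

n(NH2OH) = 0.3839 x 0.03287 = 0.01262 mol; V(HBr) at equivalence = 0.01262/0.3787 = 0.03332 L.
At equivalence the base is fully converted to NH3OH+; total volume = 0.06619 L, so [NH3OH+] = 0.01262/0.06619 = 0.1906 M.
Ka(NH3OH+) = Kw/Kb = 1.0e-14 / 1.1 x 10^-8 = 9.09e-7.
[H^+] = sqrt(Ka x [NH3OH+]) = sqrt(9.09e-7 x 0.1906) = 0.000416 M.
pH = -log(0.000416) = 3.38.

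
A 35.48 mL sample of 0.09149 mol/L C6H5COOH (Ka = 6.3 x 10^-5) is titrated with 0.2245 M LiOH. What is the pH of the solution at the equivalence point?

n(C6H5COOH) = 0.09149 x 0.03548 = 0.003246 mol; V(LiOH) at equivalence = 0.003246/0.2245 = 0.01446 L.
At equivalence all the acid is converted to C6H5COO-; total volume = 0.03548 + 0.01446 = 0.04994 L, so [C6H5COO-] = 0.003246/0.04994 = 0.06500 M.
Kb = Kw/Ka = 1.0e-14 / 6.3 x 10^-5 = 1.59e-10.
[OH^-] = sqrt(Kb x [C6H5COO-]) = sqrt(1.59e-10 x 0.06500) = 3.21e-6 M.
pOH = 5.49, so pH = 14.00 - 5.49 = 8.51.

8.51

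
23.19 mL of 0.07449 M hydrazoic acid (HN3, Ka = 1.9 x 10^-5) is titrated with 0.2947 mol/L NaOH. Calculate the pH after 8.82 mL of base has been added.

12.44

n(acid) = 0.07449 x 0.02319 = 0.001727 mol; n(NaOH) added = 0.2947 x 0.008820 = 0.002599 mol.
Base is in excess by 0.002599 - 0.001727 = 0.0008718 mol in a total volume of 0.03201 L.
[OH^-] = 0.0008718/0.03201 = 0.02724 M, so pOH = 1.56 and pH = 14.00 - 1.56 = 12.44.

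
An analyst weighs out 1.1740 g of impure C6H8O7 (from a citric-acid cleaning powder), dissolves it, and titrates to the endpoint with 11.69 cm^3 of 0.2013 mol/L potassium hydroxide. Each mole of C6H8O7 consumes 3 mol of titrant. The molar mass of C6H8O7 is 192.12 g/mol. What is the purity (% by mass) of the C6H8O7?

12.8%

n(KOH) = 0.2013 x 0.01169 = 0.002353 mol.
n(C6H8O7) = 0.002353 / 3 = 0.0007844 mol.
mass of C6H8O7 = 0.0007844 x 192.12 = 0.1507 g.
% purity = 0.1507 / 1.1740 x 100 = 12.8%.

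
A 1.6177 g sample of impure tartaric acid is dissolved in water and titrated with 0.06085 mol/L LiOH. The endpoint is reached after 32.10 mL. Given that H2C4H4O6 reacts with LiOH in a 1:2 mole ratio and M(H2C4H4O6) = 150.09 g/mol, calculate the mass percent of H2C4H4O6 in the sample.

9.06%

n(LiOH) = 0.06085 x 0.03210 = 0.001953 mol.
n(H2C4H4O6) = 0.001953 / 2 = 0.0009766 mol.
mass of H2C4H4O6 = 0.0009766 x 150.09 = 0.1466 g.
% purity = 0.1466 / 1.6177 x 100 = 9.06%.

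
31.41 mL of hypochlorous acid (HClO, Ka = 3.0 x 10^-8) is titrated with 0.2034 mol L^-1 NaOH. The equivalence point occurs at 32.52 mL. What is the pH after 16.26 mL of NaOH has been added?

16.26 mL is exactly half the equivalence volume (32.52/2), i.e. the half-equivalence point.
There, n(HA) = n(A^-), so pH = pKa = -log(3.0 x 10^-8) = 7.52.

7.52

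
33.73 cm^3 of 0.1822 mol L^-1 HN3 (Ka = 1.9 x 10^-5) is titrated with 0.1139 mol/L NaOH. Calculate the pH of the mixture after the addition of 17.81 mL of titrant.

4.41

Initial n(HN3) = 0.1822 x 0.03373 = 0.006146 mol.
n(NaOH) added = 0.1139 x 0.01781 = 0.002029 mol, converting that many moles of HN3 to N3-.
Remaining n(HN3) = 0.004117 mol; n(N3-) = 0.002029 mol.
By Henderson-Hasselbalch, pH = pKa + log([A^-]/[HA]) = 4.72 + log(0.002029/0.004117) = 4.72 + (-0.31) = 4.41.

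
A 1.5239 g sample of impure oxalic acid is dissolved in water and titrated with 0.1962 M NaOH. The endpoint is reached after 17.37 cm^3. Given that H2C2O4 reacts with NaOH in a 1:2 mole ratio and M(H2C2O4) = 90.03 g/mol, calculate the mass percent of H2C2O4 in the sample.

10.1%

n(NaOH) = 0.1962 x 0.01737 = 0.003408 mol.
n(H2C2O4) = 0.003408 / 2 = 0.001704 mol.
mass of H2C2O4 = 0.001704 x 90.03 = 0.1534 g.
% purity = 0.1534 / 1.5239 x 100 = 10.1%.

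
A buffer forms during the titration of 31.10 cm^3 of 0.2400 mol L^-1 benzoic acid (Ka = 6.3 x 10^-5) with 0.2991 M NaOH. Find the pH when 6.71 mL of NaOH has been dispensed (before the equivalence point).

3.77

Initial n(C6H5COOH) = 0.2400 x 0.03110 = 0.007464 mol.
n(NaOH) added = 0.2991 x 0.006710 = 0.002007 mol, converting that many moles of C6H5COOH to C6H5COO-.
Remaining n(C6H5COOH) = 0.005457 mol; n(C6H5COO-) = 0.002007 mol.
By Henderson-Hasselbalch, pH = pKa + log([A^-]/[HA]) = 4.20 + log(0.002007/0.005457) = 4.20 + (-0.43) = 3.77.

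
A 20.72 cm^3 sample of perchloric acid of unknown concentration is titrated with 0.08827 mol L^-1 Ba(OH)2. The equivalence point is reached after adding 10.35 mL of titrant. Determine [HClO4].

0.0882 M

n(Ba(OH)2) delivered = 0.08827 x 0.01035 = 0.0009136 mol.
The reaction is 2 HClO4 + 1 Ba(OH)2, so n(HClO4) = 0.0009136 x 2/1 = 0.001827 mol.
[HClO4] = 0.001827 mol / 0.02072 L = 0.0882 M.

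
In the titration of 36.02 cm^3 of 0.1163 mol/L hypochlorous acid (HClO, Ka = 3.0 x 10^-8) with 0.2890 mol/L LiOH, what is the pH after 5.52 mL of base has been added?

7.31

Initial n(HClO) = 0.1163 x 0.03602 = 0.004189 mol.
n(LiOH) added = 0.2890 x 0.005520 = 0.001595 mol, converting that many moles of HClO to ClO-.
Remaining n(HClO) = 0.002594 mol; n(ClO-) = 0.001595 mol.
By Henderson-Hasselbalch, pH = pKa + log([A^-]/[HA]) = 7.52 + log(0.001595/0.002594) = 7.52 + (-0.21) = 7.31.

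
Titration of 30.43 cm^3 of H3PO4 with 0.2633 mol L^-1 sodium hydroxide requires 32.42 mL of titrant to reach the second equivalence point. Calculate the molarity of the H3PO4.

0.140 M

n(NaOH) = 0.2633 x 0.03242 = 0.008536 mol.
At the second equivalence point, 2 mol OH^- react per mol H3PO4, so n(H3PO4) = 0.008536 / 2 = 0.004268 mol.
[H3PO4] = 0.004268 / 0.03043 L = 0.140 M.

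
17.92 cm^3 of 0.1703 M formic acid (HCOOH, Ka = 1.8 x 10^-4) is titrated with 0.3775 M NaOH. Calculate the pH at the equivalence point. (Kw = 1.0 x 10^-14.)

n(HCOOH) = 0.1703 x 0.01792 = 0.003052 mol; V(NaOH) at equivalence = 0.003052/0.3775 = 0.008084 L.
At equivalence all the acid is converted to HCOO-; total volume = 0.01792 + 0.008084 = 0.02600 L, so [HCOO-] = 0.003052/0.02600 = 0.1174 M.
Kb = Kw/Ka = 1.0e-14 / 1.8 x 10^-4 = 5.56e-11.
[OH^-] = sqrt(Kb x [HCOO-]) = sqrt(5.56e-11 x 0.1174) = 2.55e-6 M.
pOH = 5.59, so pH = 14.00 - 5.59 = 8.41.

8.41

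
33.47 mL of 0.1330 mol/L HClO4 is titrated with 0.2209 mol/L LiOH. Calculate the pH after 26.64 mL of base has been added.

n(acid) = 0.1330 x 0.03347 = 0.004452 mol; n(LiOH) added = 0.2209 x 0.02664 = 0.005885 mol.
Base is in excess by 0.005885 - 0.004452 = 0.001433 mol in a total volume of 0.06011 L.
[OH^-] = 0.001433/0.06011 = 0.02384 M, so pOH = 1.62 and pH = 14.00 - 1.62 = 12.38.

12.38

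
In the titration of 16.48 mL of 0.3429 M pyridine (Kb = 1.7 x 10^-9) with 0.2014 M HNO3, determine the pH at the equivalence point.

n(C5H5N) = 0.3429 x 0.01648 = 0.005651 mol; V(HNO3) at equivalence = 0.005651/0.2014 = 0.02806 L.
At equivalence the base is fully converted to C5H5NH+; total volume = 0.04454 L, so [C5H5NH+] = 0.005651/0.04454 = 0.1269 M.
Ka(C5H5NH+) = Kw/Kb = 1.0e-14 / 1.7 x 10^-9 = 5.88e-6.
[H^+] = sqrt(Ka x [C5H5NH+]) = sqrt(5.88e-6 x 0.1269) = 0.000864 M.
pH = -log(0.000864) = 3.06.

3.06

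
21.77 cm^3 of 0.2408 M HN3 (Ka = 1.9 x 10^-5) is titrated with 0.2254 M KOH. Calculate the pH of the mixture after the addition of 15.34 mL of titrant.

5.01

Initial n(HN3) = 0.2408 x 0.02177 = 0.005242 mol.
n(KOH) added = 0.2254 x 0.01534 = 0.003458 mol, converting that many moles of HN3 to N3-.
Remaining n(HN3) = 0.001785 mol; n(N3-) = 0.003458 mol.
By Henderson-Hasselbalch, pH = pKa + log([A^-]/[HA]) = 4.72 + log(0.003458/0.001785) = 4.72 + (+0.29) = 5.01.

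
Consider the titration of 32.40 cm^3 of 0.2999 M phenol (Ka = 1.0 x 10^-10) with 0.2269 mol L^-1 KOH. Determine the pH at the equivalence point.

n(C6H5OH) = 0.2999 x 0.03240 = 0.009717 mol; V(KOH) at equivalence = 0.009717/0.2269 = 0.04282 L.
At equivalence all the acid is converted to C6H5O-; total volume = 0.03240 + 0.04282 = 0.07522 L, so [C6H5O-] = 0.009717/0.07522 = 0.1292 M.
Kb = Kw/Ka = 1.0e-14 / 1.0 x 10^-10 = 0.000100.
[OH^-] = sqrt(Kb x [C6H5O-]) = sqrt(0.000100 x 0.1292) = 0.00359 M.
pOH = 2.44, so pH = 14.00 - 2.44 = 11.56.

11.56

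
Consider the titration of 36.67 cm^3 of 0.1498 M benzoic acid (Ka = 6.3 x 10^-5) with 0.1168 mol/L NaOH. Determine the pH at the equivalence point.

8.51

n(C6H5COOH) = 0.1498 x 0.03667 = 0.005493 mol; V(NaOH) at equivalence = 0.005493/0.1168 = 0.04703 L.
At equivalence all the acid is converted to C6H5COO-; total volume = 0.03667 + 0.04703 = 0.08370 L, so [C6H5COO-] = 0.005493/0.08370 = 0.06563 M.
Kb = Kw/Ka = 1.0e-14 / 6.3 x 10^-5 = 1.59e-10.
[OH^-] = sqrt(Kb x [C6H5COO-]) = sqrt(1.59e-10 x 0.06563) = 3.23e-6 M.
pOH = 5.49, so pH = 14.00 - 5.49 = 8.51.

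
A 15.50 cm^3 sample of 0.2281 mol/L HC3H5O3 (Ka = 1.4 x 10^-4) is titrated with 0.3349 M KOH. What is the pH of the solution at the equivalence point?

n(HC3H5O3) = 0.2281 x 0.01550 = 0.003536 mol; V(KOH) at equivalence = 0.003536/0.3349 = 0.01056 L.
At equivalence all the acid is converted to C3H5O3-; total volume = 0.01550 + 0.01056 = 0.02606 L, so [C3H5O3-] = 0.003536/0.02606 = 0.1357 M.
Kb = Kw/Ka = 1.0e-14 / 1.4 x 10^-4 = 7.14e-11.
[OH^-] = sqrt(Kb x [C3H5O3-]) = sqrt(7.14e-11 x 0.1357) = 3.11e-6 M.
pOH = 5.51, so pH = 14.00 - 5.51 = 8.49.

8.49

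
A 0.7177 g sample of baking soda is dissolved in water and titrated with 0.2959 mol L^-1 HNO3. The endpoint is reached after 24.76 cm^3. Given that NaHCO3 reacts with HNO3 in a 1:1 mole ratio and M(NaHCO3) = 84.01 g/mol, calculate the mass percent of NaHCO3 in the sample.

85.8%

n(HNO3) = 0.2959 x 0.02476 = 0.007326 mol.
n(NaHCO3) = 0.007326 / 1 = 0.007326 mol.
mass of NaHCO3 = 0.007326 x 84.01 = 0.6155 g.
% purity = 0.6155 / 0.7177 x 100 = 85.8%.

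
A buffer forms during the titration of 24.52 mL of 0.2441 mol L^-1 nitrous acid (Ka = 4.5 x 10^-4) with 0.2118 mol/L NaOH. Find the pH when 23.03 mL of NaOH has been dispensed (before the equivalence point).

Initial n(HNO2) = 0.2441 x 0.02452 = 0.005985 mol.
n(NaOH) added = 0.2118 x 0.02303 = 0.004878 mol, converting that many moles of HNO2 to NO2-.
Remaining n(HNO2) = 0.001108 mol; n(NO2-) = 0.004878 mol.
By Henderson-Hasselbalch, pH = pKa + log([A^-]/[HA]) = 3.35 + log(0.004878/0.001108) = 3.35 + (+0.64) = 3.99.

3.99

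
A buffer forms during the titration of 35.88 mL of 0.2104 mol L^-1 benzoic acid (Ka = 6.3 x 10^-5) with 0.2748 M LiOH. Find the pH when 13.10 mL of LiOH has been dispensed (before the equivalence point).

4.16

Initial n(C6H5COOH) = 0.2104 x 0.03588 = 0.007549 mol.
n(LiOH) added = 0.2748 x 0.01310 = 0.003600 mol, converting that many moles of C6H5COOH to C6H5COO-.
Remaining n(C6H5COOH) = 0.003949 mol; n(C6H5COO-) = 0.003600 mol.
By Henderson-Hasselbalch, pH = pKa + log([A^-]/[HA]) = 4.20 + log(0.003600/0.003949) = 4.20 + (-0.04) = 4.16.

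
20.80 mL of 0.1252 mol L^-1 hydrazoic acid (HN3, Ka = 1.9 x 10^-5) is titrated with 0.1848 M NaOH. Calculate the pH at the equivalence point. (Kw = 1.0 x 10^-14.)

8.80

n(HN3) = 0.1252 x 0.02080 = 0.002604 mol; V(NaOH) at equivalence = 0.002604/0.1848 = 0.01409 L.
At equivalence all the acid is converted to N3-; total volume = 0.02080 + 0.01409 = 0.03489 L, so [N3-] = 0.002604/0.03489 = 0.07464 M.
Kb = Kw/Ka = 1.0e-14 / 1.9 x 10^-5 = 5.26e-10.
[OH^-] = sqrt(Kb x [N3-]) = sqrt(5.26e-10 x 0.07464) = 6.27e-6 M.
pOH = 5.20, so pH = 14.00 - 5.20 = 8.80.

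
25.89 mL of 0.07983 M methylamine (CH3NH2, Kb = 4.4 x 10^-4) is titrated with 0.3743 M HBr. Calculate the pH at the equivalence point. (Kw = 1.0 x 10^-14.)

n(CH3NH2) = 0.07983 x 0.02589 = 0.002067 mol; V(HBr) at equivalence = 0.002067/0.3743 = 0.005522 L.
At equivalence the base is fully converted to CH3NH3+; total volume = 0.03141 L, so [CH3NH3+] = 0.002067/0.03141 = 0.06580 M.
Ka(CH3NH3+) = Kw/Kb = 1.0e-14 / 4.4 x 10^-4 = 2.27e-11.
[H^+] = sqrt(Ka x [CH3NH3+]) = sqrt(2.27e-11 x 0.06580) = 1.22e-6 M.
pH = -log(1.22e-6) = 5.91.

5.91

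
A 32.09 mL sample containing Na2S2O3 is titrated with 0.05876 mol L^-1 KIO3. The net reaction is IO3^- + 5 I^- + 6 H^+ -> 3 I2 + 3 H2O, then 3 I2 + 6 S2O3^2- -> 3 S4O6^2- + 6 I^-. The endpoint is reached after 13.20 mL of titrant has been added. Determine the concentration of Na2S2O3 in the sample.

0.145 M

n(KIO3) = 0.05876 x 0.01320 = 0.0007756 mol.
From the balanced equation, 1 mol KIO3 reacts with 6 mol Na2S2O3, so n(Na2S2O3) = 0.0007756 x 6/1 = 0.004654 mol.
[Na2S2O3] = 0.004654 / 0.03209 L = 0.145 M.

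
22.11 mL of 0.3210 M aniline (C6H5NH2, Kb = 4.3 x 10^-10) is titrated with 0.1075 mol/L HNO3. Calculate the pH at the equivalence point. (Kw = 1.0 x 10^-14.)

2.86

n(C6H5NH2) = 0.3210 x 0.02211 = 0.007097 mol; V(HNO3) at equivalence = 0.007097/0.1075 = 0.06602 L.
At equivalence the base is fully converted to C6H5NH3+; total volume = 0.08813 L, so [C6H5NH3+] = 0.007097/0.08813 = 0.08053 M.
Ka(C6H5NH3+) = Kw/Kb = 1.0e-14 / 4.3 x 10^-10 = 2.33e-5.
[H^+] = sqrt(Ka x [C6H5NH3+]) = sqrt(2.33e-5 x 0.08053) = 0.00137 M.
pH = -log(0.00137) = 2.86.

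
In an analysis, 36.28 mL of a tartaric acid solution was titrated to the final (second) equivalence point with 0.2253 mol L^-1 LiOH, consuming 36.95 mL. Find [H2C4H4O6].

0.115 M

n(LiOH) = 0.2253 x 0.03695 = 0.008325 mol.
At the final (second) equivalence point, 2 mol OH^- react per mol H2C4H4O6, so n(H2C4H4O6) = 0.008325 / 2 = 0.004162 mol.
[H2C4H4O6] = 0.004162 / 0.03628 L = 0.115 M.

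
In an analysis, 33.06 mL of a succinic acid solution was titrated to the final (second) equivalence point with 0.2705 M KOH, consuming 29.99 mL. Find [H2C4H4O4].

0.123 M

n(KOH) = 0.2705 x 0.02999 = 0.008112 mol.
At the final (second) equivalence point, 2 mol OH^- react per mol H2C4H4O4, so n(H2C4H4O4) = 0.008112 / 2 = 0.004056 mol.
[H2C4H4O4] = 0.004056 / 0.03306 L = 0.123 M.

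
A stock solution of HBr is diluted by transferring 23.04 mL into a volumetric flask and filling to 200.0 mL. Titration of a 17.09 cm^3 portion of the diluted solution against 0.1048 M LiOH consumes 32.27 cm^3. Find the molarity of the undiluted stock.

n(LiOH) = 0.1048 x 0.03227 = 0.003382 mol.
n(HBr) in the aliquot = 0.003382 mol.
[diluted HBr] = 0.003382 / 0.01709 = 0.1979 M.
Dilution factor = 200.0/23.04 = 8.681, so [stock] = 0.1979 x 8.681 = 1.72 M.

1.72 M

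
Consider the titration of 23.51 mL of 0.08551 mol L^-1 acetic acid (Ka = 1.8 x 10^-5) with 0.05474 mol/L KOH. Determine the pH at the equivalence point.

8.63

n(CH3COOH) = 0.08551 x 0.02351 = 0.002010 mol; V(KOH) at equivalence = 0.002010/0.05474 = 0.03673 L.
At equivalence all the acid is converted to CH3COO-; total volume = 0.02351 + 0.03673 = 0.06024 L, so [CH3COO-] = 0.002010/0.06024 = 0.03337 M.
Kb = Kw/Ka = 1.0e-14 / 1.8 x 10^-5 = 5.56e-10.
[OH^-] = sqrt(Kb x [CH3COO-]) = sqrt(5.56e-10 x 0.03337) = 4.31e-6 M.
pOH = 5.37, so pH = 14.00 - 5.37 = 8.63.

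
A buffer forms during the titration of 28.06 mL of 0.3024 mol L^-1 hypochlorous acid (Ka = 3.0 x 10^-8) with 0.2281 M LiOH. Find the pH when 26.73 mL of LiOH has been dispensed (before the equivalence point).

Initial n(HClO) = 0.3024 x 0.02806 = 0.008485 mol.
n(LiOH) added = 0.2281 x 0.02673 = 0.006097 mol, converting that many moles of HClO to ClO-.
Remaining n(HClO) = 0.002388 mol; n(ClO-) = 0.006097 mol.
By Henderson-Hasselbalch, pH = pKa + log([A^-]/[HA]) = 7.52 + log(0.006097/0.002388) = 7.52 + (+0.41) = 7.93.

7.93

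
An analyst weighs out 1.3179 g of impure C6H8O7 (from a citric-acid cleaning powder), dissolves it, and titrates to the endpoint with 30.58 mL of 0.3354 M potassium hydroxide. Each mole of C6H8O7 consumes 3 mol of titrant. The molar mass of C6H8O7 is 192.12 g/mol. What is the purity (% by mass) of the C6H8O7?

49.8%

n(KOH) = 0.3354 x 0.03058 = 0.01026 mol.
n(C6H8O7) = 0.01026 / 3 = 0.003419 mol.
mass of C6H8O7 = 0.003419 x 192.12 = 0.6568 g.
% purity = 0.6568 / 1.3179 x 100 = 49.8%.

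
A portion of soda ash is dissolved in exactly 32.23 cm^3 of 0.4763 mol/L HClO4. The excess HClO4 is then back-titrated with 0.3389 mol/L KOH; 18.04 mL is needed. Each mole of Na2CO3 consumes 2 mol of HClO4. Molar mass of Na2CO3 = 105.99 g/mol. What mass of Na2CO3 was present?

0.490 g

Total n(HClO4) added = 0.4763 x 0.03223 = 0.01535 mol.
n(KOH) used = 0.3389 x 0.01804 = 0.006114 mol, which equals the excess n(HClO4).
So n(HClO4) consumed by the sample = 0.01535 - 0.006114 = 0.009237 mol.
n(Na2CO3) = 0.009237 / 2 = 0.004619 mol.
mass = 0.004619 mol x 105.99 g/mol = 0.490 g.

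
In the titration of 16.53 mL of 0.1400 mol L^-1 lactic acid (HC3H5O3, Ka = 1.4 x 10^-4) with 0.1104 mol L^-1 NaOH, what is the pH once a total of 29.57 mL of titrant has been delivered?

n(acid) = 0.1400 x 0.01653 = 0.002314 mol; n(NaOH) added = 0.1104 x 0.02957 = 0.003265 mol.
Base is in excess by 0.003265 - 0.002314 = 0.0009503 mol in a total volume of 0.04610 L.
[OH^-] = 0.0009503/0.04610 = 0.02061 M, so pOH = 1.69 and pH = 14.00 - 1.69 = 12.31.

12.31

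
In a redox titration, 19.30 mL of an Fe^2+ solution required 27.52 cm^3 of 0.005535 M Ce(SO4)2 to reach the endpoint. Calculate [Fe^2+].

0.00789 M

n(Ce(SO4)2) = 0.005535 x 0.02752 = 0.0001523 mol.
From the balanced equation, 1 mol Ce(SO4)2 reacts with 1 mol Fe^2+, so n(Fe^2+) = 0.0001523 x 1/1 = 0.0001523 mol.
[Fe^2+] = 0.0001523 / 0.01930 L = 0.00789 M.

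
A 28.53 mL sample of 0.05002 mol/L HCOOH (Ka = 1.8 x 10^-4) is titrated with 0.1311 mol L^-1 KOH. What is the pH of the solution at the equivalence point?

n(HCOOH) = 0.05002 x 0.02853 = 0.001427 mol; V(KOH) at equivalence = 0.001427/0.1311 = 0.01089 L.
At equivalence all the acid is converted to HCOO-; total volume = 0.02853 + 0.01089 = 0.03942 L, so [HCOO-] = 0.001427/0.03942 = 0.03621 M.
Kb = Kw/Ka = 1.0e-14 / 1.8 x 10^-4 = 5.56e-11.
[OH^-] = sqrt(Kb x [HCOO-]) = sqrt(5.56e-11 x 0.03621) = 1.42e-6 M.
pOH = 5.85, so pH = 14.00 - 5.85 = 8.15.

8.15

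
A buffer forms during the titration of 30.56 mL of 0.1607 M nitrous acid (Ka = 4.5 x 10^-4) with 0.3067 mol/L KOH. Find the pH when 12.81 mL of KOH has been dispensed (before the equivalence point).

Initial n(HNO2) = 0.1607 x 0.03056 = 0.004911 mol.
n(KOH) added = 0.3067 x 0.01281 = 0.003929 mol, converting that many moles of HNO2 to NO2-.
Remaining n(HNO2) = 0.0009822 mol; n(NO2-) = 0.003929 mol.
By Henderson-Hasselbalch, pH = pKa + log([A^-]/[HA]) = 3.35 + log(0.003929/0.0009822) = 3.35 + (+0.60) = 3.95.

3.95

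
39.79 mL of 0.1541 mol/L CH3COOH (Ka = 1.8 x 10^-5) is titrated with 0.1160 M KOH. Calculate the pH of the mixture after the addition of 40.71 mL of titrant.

5.27

Initial n(CH3COOH) = 0.1541 x 0.03979 = 0.006132 mol.
n(KOH) added = 0.1160 x 0.04071 = 0.004722 mol, converting that many moles of CH3COOH to CH3COO-.
Remaining n(CH3COOH) = 0.001409 mol; n(CH3COO-) = 0.004722 mol.
By Henderson-Hasselbalch, pH = pKa + log([A^-]/[HA]) = 4.74 + log(0.004722/0.001409) = 4.74 + (+0.53) = 5.27.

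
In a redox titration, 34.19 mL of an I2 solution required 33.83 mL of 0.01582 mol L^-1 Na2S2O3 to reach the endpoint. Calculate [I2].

n(Na2S2O3) = 0.01582 x 0.03383 = 0.0005352 mol.
From the balanced equation, 2 mol Na2S2O3 reacts with 1 mol I2, so n(I2) = 0.0005352 x 1/2 = 0.0002676 mol.
[I2] = 0.0002676 / 0.03419 L = 0.00783 M.

0.00783 M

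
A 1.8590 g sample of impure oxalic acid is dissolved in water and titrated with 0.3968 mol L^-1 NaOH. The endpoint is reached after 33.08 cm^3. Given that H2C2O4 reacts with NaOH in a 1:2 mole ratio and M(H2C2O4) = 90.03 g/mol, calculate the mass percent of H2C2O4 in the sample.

n(NaOH) = 0.3968 x 0.03308 = 0.01313 mol.
n(H2C2O4) = 0.01313 / 2 = 0.006563 mol.
mass of H2C2O4 = 0.006563 x 90.03 = 0.5909 g.
% purity = 0.5909 / 1.8590 x 100 = 31.8%.

31.8%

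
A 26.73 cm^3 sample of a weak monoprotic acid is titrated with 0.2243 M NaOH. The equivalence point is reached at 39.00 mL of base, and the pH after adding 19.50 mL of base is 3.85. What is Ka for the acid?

1.4 x 10^-4

19.50 mL is half of the equivalence volume, so this is the half-equivalence point where [HA] = [A^-].
At half-equivalence pH = pKa, so pKa = 3.85.
Ka = 10^(-3.85) = 1.4 x 10^-4.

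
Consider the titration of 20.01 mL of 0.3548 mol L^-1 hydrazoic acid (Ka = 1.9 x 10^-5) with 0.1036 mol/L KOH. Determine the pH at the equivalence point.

8.81

n(HN3) = 0.3548 x 0.02001 = 0.007100 mol; V(KOH) at equivalence = 0.007100/0.1036 = 0.06853 L.
At equivalence all the acid is converted to N3-; total volume = 0.02001 + 0.06853 = 0.08854 L, so [N3-] = 0.007100/0.08854 = 0.08019 M.
Kb = Kw/Ka = 1.0e-14 / 1.9 x 10^-5 = 5.26e-10.
[OH^-] = sqrt(Kb x [N3-]) = sqrt(5.26e-10 x 0.08019) = 6.50e-6 M.
pOH = 5.19, so pH = 14.00 - 5.19 = 8.81.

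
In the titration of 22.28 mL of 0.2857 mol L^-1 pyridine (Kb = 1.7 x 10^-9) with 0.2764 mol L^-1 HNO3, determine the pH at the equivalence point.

n(C5H5N) = 0.2857 x 0.02228 = 0.006365 mol; V(HNO3) at equivalence = 0.006365/0.2764 = 0.02303 L.
At equivalence the base is fully converted to C5H5NH+; total volume = 0.04531 L, so [C5H5NH+] = 0.006365/0.04531 = 0.1405 M.
Ka(C5H5NH+) = Kw/Kb = 1.0e-14 / 1.7 x 10^-9 = 5.88e-6.
[H^+] = sqrt(Ka x [C5H5NH+]) = sqrt(5.88e-6 x 0.1405) = 0.000909 M.
pH = -log(0.000909) = 3.04.

3.04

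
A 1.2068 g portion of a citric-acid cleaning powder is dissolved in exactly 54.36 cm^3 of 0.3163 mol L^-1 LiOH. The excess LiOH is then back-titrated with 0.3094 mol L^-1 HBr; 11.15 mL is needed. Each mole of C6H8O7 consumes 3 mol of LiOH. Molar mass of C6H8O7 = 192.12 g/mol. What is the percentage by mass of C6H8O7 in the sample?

72.9%

Total n(LiOH) added = 0.3163 x 0.05436 = 0.01719 mol.
n(HBr) used = 0.3094 x 0.01115 = 0.003450 mol, which equals the excess n(LiOH).
So n(LiOH) consumed by the sample = 0.01719 - 0.003450 = 0.01374 mol.
n(C6H8O7) = 0.01374 / 3 = 0.004581 mol.
mass C6H8O7 = 0.004581 x 192.12 = 0.8802 g, so %C6H8O7 = 0.8802/1.2068 x 100 = 72.9%.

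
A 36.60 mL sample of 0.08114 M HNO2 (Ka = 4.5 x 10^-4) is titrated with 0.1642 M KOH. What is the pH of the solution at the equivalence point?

8.04

n(HNO2) = 0.08114 x 0.03660 = 0.002970 mol; V(KOH) at equivalence = 0.002970/0.1642 = 0.01809 L.
At equivalence all the acid is converted to NO2-; total volume = 0.03660 + 0.01809 = 0.05469 L, so [NO2-] = 0.002970/0.05469 = 0.05430 M.
Kb = Kw/Ka = 1.0e-14 / 4.5 x 10^-4 = 2.22e-11.
[OH^-] = sqrt(Kb x [NO2-]) = sqrt(2.22e-11 x 0.05430) = 1.10e-6 M.
pOH = 5.96, so pH = 14.00 - 5.96 = 8.04.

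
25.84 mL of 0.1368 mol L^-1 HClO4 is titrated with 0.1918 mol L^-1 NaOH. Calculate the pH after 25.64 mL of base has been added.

12.43

n(acid) = 0.1368 x 0.02584 = 0.003535 mol; n(NaOH) added = 0.1918 x 0.02564 = 0.004918 mol.
Base is in excess by 0.004918 - 0.003535 = 0.001383 mol in a total volume of 0.05148 L.
[OH^-] = 0.001383/0.05148 = 0.02686 M, so pOH = 1.57 and pH = 14.00 - 1.57 = 12.43.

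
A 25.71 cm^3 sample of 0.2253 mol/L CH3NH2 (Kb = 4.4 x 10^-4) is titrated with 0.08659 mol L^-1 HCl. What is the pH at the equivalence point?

5.92

n(CH3NH2) = 0.2253 x 0.02571 = 0.005792 mol; V(HCl) at equivalence = 0.005792/0.08659 = 0.06690 L.
At equivalence the base is fully converted to CH3NH3+; total volume = 0.09261 L, so [CH3NH3+] = 0.005792/0.09261 = 0.06255 M.
Ka(CH3NH3+) = Kw/Kb = 1.0e-14 / 4.4 x 10^-4 = 2.27e-11.
[H^+] = sqrt(Ka x [CH3NH3+]) = sqrt(2.27e-11 x 0.06255) = 1.19e-6 M.
pH = -log(1.19e-6) = 5.92.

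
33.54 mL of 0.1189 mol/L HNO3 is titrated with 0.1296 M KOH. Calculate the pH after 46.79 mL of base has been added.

12.41

n(acid) = 0.1189 x 0.03354 = 0.003988 mol; n(KOH) added = 0.1296 x 0.04679 = 0.006064 mol.
Base is in excess by 0.006064 - 0.003988 = 0.002076 mol in a total volume of 0.08033 L.
[OH^-] = 0.002076/0.08033 = 0.02584 M, so pOH = 1.59 and pH = 14.00 - 1.59 = 12.41.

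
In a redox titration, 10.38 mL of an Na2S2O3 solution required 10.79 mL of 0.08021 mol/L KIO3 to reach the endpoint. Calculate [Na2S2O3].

n(KIO3) = 0.08021 x 0.01079 = 0.0008655 mol.
From the balanced equation, 1 mol KIO3 reacts with 6 mol Na2S2O3, so n(Na2S2O3) = 0.0008655 x 6/1 = 0.005193 mol.
[Na2S2O3] = 0.005193 / 0.01038 L = 0.500 M.

0.500 M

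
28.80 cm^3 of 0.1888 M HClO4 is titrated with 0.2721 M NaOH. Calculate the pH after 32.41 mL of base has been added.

n(acid) = 0.1888 x 0.02880 = 0.005437 mol; n(NaOH) added = 0.2721 x 0.03241 = 0.008819 mol.
Base is in excess by 0.008819 - 0.005437 = 0.003381 mol in a total volume of 0.06121 L.
[OH^-] = 0.003381/0.06121 = 0.05524 M, so pOH = 1.26 and pH = 14.00 - 1.26 = 12.74.

12.74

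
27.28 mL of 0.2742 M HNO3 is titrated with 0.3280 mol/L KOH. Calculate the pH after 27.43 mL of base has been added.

n(acid) = 0.2742 x 0.02728 = 0.007480 mol; n(KOH) added = 0.3280 x 0.02743 = 0.008997 mol.
Base is in excess by 0.008997 - 0.007480 = 0.001517 mol in a total volume of 0.05471 L.
[OH^-] = 0.001517/0.05471 = 0.02773 M, so pOH = 1.56 and pH = 14.00 - 1.56 = 12.44.

12.44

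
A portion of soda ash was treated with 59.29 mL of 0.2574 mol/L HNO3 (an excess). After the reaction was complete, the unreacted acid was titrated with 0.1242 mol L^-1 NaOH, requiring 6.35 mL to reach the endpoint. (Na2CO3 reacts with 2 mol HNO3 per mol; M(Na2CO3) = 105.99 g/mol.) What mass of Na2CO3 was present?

0.767 g

Total n(HNO3) added = 0.2574 x 0.05929 = 0.01526 mol.
n(NaOH) used = 0.1242 x 0.006350 = 0.0007887 mol, which equals the excess n(HNO3).
So n(HNO3) consumed by the sample = 0.01526 - 0.0007887 = 0.01447 mol.
n(Na2CO3) = 0.01447 / 2 = 0.007236 mol.
mass = 0.007236 mol x 105.99 g/mol = 0.767 g.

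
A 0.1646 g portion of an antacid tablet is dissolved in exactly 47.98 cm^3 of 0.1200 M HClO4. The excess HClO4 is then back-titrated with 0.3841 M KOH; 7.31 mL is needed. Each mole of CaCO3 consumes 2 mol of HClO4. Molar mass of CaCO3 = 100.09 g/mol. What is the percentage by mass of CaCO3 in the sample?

Total n(HClO4) added = 0.1200 x 0.04798 = 0.005758 mol.
n(KOH) used = 0.3841 x 0.007310 = 0.002808 mol, which equals the excess n(HClO4).
So n(HClO4) consumed by the sample = 0.005758 - 0.002808 = 0.002950 mol.
n(CaCO3) = 0.002950 / 2 = 0.001475 mol.
mass CaCO3 = 0.001475 x 100.09 = 0.1476 g, so %CaCO3 = 0.1476/0.1646 x 100 = 89.7%.

89.7%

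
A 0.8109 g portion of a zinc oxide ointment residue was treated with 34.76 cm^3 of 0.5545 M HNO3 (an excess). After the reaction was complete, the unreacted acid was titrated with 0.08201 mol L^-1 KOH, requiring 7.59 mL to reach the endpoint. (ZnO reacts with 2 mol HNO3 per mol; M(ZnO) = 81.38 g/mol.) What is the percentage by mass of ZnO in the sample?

Total n(HNO3) added = 0.5545 x 0.03476 = 0.01927 mol.
n(KOH) used = 0.08201 x 0.007590 = 0.0006225 mol, which equals the excess n(HNO3).
So n(HNO3) consumed by the sample = 0.01927 - 0.0006225 = 0.01865 mol.
n(ZnO) = 0.01865 / 2 = 0.009326 mol.
mass ZnO = 0.009326 x 81.38 = 0.7589 g, so %ZnO = 0.7589/0.8109 x 100 = 93.6%.

93.6%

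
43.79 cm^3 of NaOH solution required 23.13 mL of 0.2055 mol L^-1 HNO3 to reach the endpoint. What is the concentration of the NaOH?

0.109 M

n(HNO3) delivered = 0.2055 x 0.02313 = 0.004753 mol.
For a 1:1 reaction, n(NaOH) = 0.004753 mol.
[NaOH] = 0.004753 mol / 0.04379 L = 0.109 M.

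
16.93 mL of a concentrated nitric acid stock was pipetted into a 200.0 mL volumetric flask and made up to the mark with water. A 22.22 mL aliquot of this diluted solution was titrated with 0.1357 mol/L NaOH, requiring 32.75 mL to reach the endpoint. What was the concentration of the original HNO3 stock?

n(NaOH) = 0.1357 x 0.03275 = 0.004444 mol.
n(HNO3) in the aliquot = 0.004444 mol.
[diluted HNO3] = 0.004444 / 0.02222 = 0.2000 M.
Dilution factor = 200.0/16.93 = 11.81, so [stock] = 0.2000 x 11.81 = 2.36 M.

2.36 M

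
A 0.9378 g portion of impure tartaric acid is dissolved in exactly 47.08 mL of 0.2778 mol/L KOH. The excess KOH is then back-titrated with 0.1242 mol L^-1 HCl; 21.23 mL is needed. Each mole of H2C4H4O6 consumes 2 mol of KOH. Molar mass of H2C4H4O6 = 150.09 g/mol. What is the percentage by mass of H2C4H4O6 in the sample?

Total n(KOH) added = 0.2778 x 0.04708 = 0.01308 mol.
n(HCl) used = 0.1242 x 0.02123 = 0.002637 mol, which equals the excess n(KOH).
So n(KOH) consumed by the sample = 0.01308 - 0.002637 = 0.01044 mol.
n(H2C4H4O6) = 0.01044 / 2 = 0.005221 mol.
mass H2C4H4O6 = 0.005221 x 150.09 = 0.7836 g, so %H2C4H4O6 = 0.7836/0.9378 x 100 = 83.6%.

83.6%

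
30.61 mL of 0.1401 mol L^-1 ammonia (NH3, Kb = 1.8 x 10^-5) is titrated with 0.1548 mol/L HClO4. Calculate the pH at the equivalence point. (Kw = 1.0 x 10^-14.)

n(NH3) = 0.1401 x 0.03061 = 0.004288 mol; V(HClO4) at equivalence = 0.004288/0.1548 = 0.02770 L.
At equivalence the base is fully converted to NH4+; total volume = 0.05831 L, so [NH4+] = 0.004288/0.05831 = 0.07354 M.
Ka(NH4+) = Kw/Kb = 1.0e-14 / 1.8 x 10^-5 = 5.56e-10.
[H^+] = sqrt(Ka x [NH4+]) = sqrt(5.56e-10 x 0.07354) = 6.39e-6 M.
pH = -log(6.39e-6) = 5.19.

5.19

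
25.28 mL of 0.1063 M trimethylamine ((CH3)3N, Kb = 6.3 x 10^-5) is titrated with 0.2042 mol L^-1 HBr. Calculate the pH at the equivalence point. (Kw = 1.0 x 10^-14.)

n((CH3)3N) = 0.1063 x 0.02528 = 0.002687 mol; V(HBr) at equivalence = 0.002687/0.2042 = 0.01316 L.
At equivalence the base is fully converted to (CH3)3NH+; total volume = 0.03844 L, so [(CH3)3NH+] = 0.002687/0.03844 = 0.06991 M.
Ka((CH3)3NH+) = Kw/Kb = 1.0e-14 / 6.3 x 10^-5 = 1.59e-10.
[H^+] = sqrt(Ka x [(CH3)3NH+]) = sqrt(1.59e-10 x 0.06991) = 3.33e-6 M.
pH = -log(3.33e-6) = 5.48.

5.48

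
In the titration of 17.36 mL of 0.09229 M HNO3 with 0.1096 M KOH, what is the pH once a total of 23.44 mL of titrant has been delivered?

12.37

n(acid) = 0.09229 x 0.01736 = 0.001602 mol; n(KOH) added = 0.1096 x 0.02344 = 0.002569 mol.
Base is in excess by 0.002569 - 0.001602 = 0.0009669 mol in a total volume of 0.04080 L.
[OH^-] = 0.0009669/0.04080 = 0.02370 M, so pOH = 1.63 and pH = 14.00 - 1.63 = 12.37.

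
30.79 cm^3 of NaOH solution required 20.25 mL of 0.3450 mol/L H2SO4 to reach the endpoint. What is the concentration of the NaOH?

n(H2SO4) delivered = 0.3450 x 0.02025 = 0.006986 mol.
The reaction is 2 NaOH + 1 H2SO4, so n(NaOH) = 0.006986 x 2/1 = 0.01397 mol.
[NaOH] = 0.01397 mol / 0.03079 L = 0.454 M.

0.454 M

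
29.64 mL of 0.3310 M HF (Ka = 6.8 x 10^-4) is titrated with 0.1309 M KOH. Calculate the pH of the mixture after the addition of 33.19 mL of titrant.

Initial n(HF) = 0.3310 x 0.02964 = 0.009811 mol.
n(KOH) added = 0.1309 x 0.03319 = 0.004345 mol, converting that many moles of HF to F-.
Remaining n(HF) = 0.005466 mol; n(F-) = 0.004345 mol.
By Henderson-Hasselbalch, pH = pKa + log([A^-]/[HA]) = 3.17 + log(0.004345/0.005466) = 3.17 + (-0.10) = 3.07.

3.07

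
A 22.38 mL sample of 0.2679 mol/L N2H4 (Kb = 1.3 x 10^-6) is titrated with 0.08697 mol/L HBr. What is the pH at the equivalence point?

4.65

n(N2H4) = 0.2679 x 0.02238 = 0.005996 mol; V(HBr) at equivalence = 0.005996/0.08697 = 0.06894 L.
At equivalence the base is fully converted to N2H5+; total volume = 0.09132 L, so [N2H5+] = 0.005996/0.09132 = 0.06566 M.
Ka(N2H5+) = Kw/Kb = 1.0e-14 / 1.3 x 10^-6 = 7.69e-9.
[H^+] = sqrt(Ka x [N2H5+]) = sqrt(7.69e-9 x 0.06566) = 2.25e-5 M.
pH = -log(2.25e-5) = 4.65.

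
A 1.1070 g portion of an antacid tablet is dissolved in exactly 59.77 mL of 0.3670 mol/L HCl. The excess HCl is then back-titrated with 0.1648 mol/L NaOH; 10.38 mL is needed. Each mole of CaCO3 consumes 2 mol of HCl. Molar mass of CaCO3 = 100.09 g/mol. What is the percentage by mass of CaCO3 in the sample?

Total n(HCl) added = 0.3670 x 0.05977 = 0.02194 mol.
n(NaOH) used = 0.1648 x 0.01038 = 0.001711 mol, which equals the excess n(HCl).
So n(HCl) consumed by the sample = 0.02194 - 0.001711 = 0.02022 mol.
n(CaCO3) = 0.02022 / 2 = 0.01011 mol.
mass CaCO3 = 0.01011 x 100.09 = 1.012 g, so %CaCO3 = 1.012/1.1070 x 100 = 91.4%.

91.4%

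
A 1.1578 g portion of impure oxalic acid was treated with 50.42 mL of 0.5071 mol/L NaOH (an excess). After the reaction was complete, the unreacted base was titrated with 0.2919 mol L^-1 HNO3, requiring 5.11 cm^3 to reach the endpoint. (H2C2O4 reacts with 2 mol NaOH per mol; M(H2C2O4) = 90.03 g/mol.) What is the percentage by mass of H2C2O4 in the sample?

Total n(NaOH) added = 0.5071 x 0.05042 = 0.02557 mol.
n(HNO3) used = 0.2919 x 0.005110 = 0.001492 mol, which equals the excess n(NaOH).
So n(NaOH) consumed by the sample = 0.02557 - 0.001492 = 0.02408 mol.
n(H2C2O4) = 0.02408 / 2 = 0.01204 mol.
mass H2C2O4 = 0.01204 x 90.03 = 1.084 g, so %H2C2O4 = 1.084/1.1578 x 100 = 93.6%.

93.6%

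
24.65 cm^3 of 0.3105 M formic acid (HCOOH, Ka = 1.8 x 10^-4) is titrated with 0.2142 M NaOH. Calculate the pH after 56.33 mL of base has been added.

12.74

n(acid) = 0.3105 x 0.02465 = 0.007654 mol; n(NaOH) added = 0.2142 x 0.05633 = 0.01207 mol.
Base is in excess by 0.01207 - 0.007654 = 0.004412 mol in a total volume of 0.08098 L.
[OH^-] = 0.004412/0.08098 = 0.05448 M, so pOH = 1.26 and pH = 14.00 - 1.26 = 12.74.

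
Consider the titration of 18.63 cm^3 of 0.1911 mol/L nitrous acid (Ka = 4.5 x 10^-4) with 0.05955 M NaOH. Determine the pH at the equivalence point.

8.00

n(HNO2) = 0.1911 x 0.01863 = 0.003560 mol; V(NaOH) at equivalence = 0.003560/0.05955 = 0.05978 L.
At equivalence all the acid is converted to NO2-; total volume = 0.01863 + 0.05978 = 0.07841 L, so [NO2-] = 0.003560/0.07841 = 0.04540 M.
Kb = Kw/Ka = 1.0e-14 / 4.5 x 10^-4 = 2.22e-11.
[OH^-] = sqrt(Kb x [NO2-]) = sqrt(2.22e-11 x 0.04540) = 1.00e-6 M.
pOH = 6.00, so pH = 14.00 - 6.00 = 8.00.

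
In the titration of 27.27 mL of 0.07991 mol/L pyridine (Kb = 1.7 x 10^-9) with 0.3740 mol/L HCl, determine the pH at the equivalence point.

3.21

n(C5H5N) = 0.07991 x 0.02727 = 0.002179 mol; V(HCl) at equivalence = 0.002179/0.3740 = 0.005827 L.
At equivalence the base is fully converted to C5H5NH+; total volume = 0.03310 L, so [C5H5NH+] = 0.002179/0.03310 = 0.06584 M.
Ka(C5H5NH+) = Kw/Kb = 1.0e-14 / 1.7 x 10^-9 = 5.88e-6.
[H^+] = sqrt(Ka x [C5H5NH+]) = sqrt(5.88e-6 x 0.06584) = 0.000622 M.
pH = -log(0.000622) = 3.21.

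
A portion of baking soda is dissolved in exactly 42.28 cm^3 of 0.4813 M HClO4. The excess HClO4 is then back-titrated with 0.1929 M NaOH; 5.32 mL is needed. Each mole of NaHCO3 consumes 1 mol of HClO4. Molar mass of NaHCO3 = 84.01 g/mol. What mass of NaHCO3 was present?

1.62 g

Total n(HClO4) added = 0.4813 x 0.04228 = 0.02035 mol.
n(NaOH) used = 0.1929 x 0.005320 = 0.001026 mol, which equals the excess n(HClO4).
So n(HClO4) consumed by the sample = 0.02035 - 0.001026 = 0.01932 mol.
n(NaHCO3) = 0.01932 / 1 = 0.01932 mol.
mass = 0.01932 mol x 84.01 g/mol = 1.62 g.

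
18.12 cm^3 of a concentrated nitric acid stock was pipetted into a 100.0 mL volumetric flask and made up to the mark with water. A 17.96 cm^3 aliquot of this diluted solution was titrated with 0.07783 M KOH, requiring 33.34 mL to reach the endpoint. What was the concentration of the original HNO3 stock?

n(KOH) = 0.07783 x 0.03334 = 0.002595 mol.
n(HNO3) in the aliquot = 0.002595 mol.
[diluted HNO3] = 0.002595 / 0.01796 = 0.1445 M.
Dilution factor = 100.0/18.12 = 5.519, so [stock] = 0.1445 x 5.519 = 0.797 M.

0.797 M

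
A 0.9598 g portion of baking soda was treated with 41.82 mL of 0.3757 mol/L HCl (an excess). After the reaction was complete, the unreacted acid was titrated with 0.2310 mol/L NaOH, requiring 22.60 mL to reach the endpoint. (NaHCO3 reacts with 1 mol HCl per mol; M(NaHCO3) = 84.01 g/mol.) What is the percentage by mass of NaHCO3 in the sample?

91.8%

Total n(HCl) added = 0.3757 x 0.04182 = 0.01571 mol.
n(NaOH) used = 0.2310 x 0.02260 = 0.005221 mol, which equals the excess n(HCl).
So n(HCl) consumed by the sample = 0.01571 - 0.005221 = 0.01049 mol.
n(NaHCO3) = 0.01049 / 1 = 0.01049 mol.
mass NaHCO3 = 0.01049 x 84.01 = 0.8814 g, so %NaHCO3 = 0.8814/0.9598 x 100 = 91.8%.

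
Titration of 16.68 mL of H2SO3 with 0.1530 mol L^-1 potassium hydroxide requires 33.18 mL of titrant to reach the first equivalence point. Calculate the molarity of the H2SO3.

0.304 M

n(KOH) = 0.1530 x 0.03318 = 0.005077 mol.
At the first equivalence point, 1 mol OH^- react per mol H2SO3, so n(H2SO3) = 0.005077 / 1 = 0.005077 mol.
[H2SO3] = 0.005077 / 0.01668 L = 0.304 M.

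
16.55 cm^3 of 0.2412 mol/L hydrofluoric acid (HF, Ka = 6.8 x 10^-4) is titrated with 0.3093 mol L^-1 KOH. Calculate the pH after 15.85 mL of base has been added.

n(acid) = 0.2412 x 0.01655 = 0.003992 mol; n(KOH) added = 0.3093 x 0.01585 = 0.004902 mol.
Base is in excess by 0.004902 - 0.003992 = 0.0009105 mol in a total volume of 0.03240 L.
[OH^-] = 0.0009105/0.03240 = 0.02810 M, so pOH = 1.55 and pH = 14.00 - 1.55 = 12.45.

12.45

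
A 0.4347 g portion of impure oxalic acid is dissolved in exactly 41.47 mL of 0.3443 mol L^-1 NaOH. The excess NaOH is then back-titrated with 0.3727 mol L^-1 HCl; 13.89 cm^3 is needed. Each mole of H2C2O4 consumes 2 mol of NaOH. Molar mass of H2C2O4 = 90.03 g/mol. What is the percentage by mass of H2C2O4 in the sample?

94.2%

Total n(NaOH) added = 0.3443 x 0.04147 = 0.01428 mol.
n(HCl) used = 0.3727 x 0.01389 = 0.005177 mol, which equals the excess n(NaOH).
So n(NaOH) consumed by the sample = 0.01428 - 0.005177 = 0.009101 mol.
n(H2C2O4) = 0.009101 / 2 = 0.004551 mol.
mass H2C2O4 = 0.004551 x 90.03 = 0.4097 g, so %H2C2O4 = 0.4097/0.4347 x 100 = 94.2%.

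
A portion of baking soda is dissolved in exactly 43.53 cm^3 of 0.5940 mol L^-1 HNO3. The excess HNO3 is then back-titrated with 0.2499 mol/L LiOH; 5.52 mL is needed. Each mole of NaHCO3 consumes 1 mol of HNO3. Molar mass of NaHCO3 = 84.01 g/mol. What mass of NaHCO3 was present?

Total n(HNO3) added = 0.5940 x 0.04353 = 0.02586 mol.
n(LiOH) used = 0.2499 x 0.005520 = 0.001379 mol, which equals the excess n(HNO3).
So n(HNO3) consumed by the sample = 0.02586 - 0.001379 = 0.02448 mol.
n(NaHCO3) = 0.02448 / 1 = 0.02448 mol.
mass = 0.02448 mol x 84.01 g/mol = 2.06 g.

2.06 g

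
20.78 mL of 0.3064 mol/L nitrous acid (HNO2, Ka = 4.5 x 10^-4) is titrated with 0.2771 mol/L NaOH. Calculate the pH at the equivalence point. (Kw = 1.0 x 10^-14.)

n(HNO2) = 0.3064 x 0.02078 = 0.006367 mol; V(NaOH) at equivalence = 0.006367/0.2771 = 0.02298 L.
At equivalence all the acid is converted to NO2-; total volume = 0.02078 + 0.02298 = 0.04376 L, so [NO2-] = 0.006367/0.04376 = 0.1455 M.
Kb = Kw/Ka = 1.0e-14 / 4.5 x 10^-4 = 2.22e-11.
[OH^-] = sqrt(Kb x [NO2-]) = sqrt(2.22e-11 x 0.1455) = 1.80e-6 M.
pOH = 5.75, so pH = 14.00 - 5.75 = 8.25.

8.25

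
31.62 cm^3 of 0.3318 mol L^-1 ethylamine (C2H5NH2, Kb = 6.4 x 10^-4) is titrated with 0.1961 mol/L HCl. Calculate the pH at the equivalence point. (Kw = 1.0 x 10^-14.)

5.86

n(C2H5NH2) = 0.3318 x 0.03162 = 0.01049 mol; V(HCl) at equivalence = 0.01049/0.1961 = 0.05350 L.
At equivalence the base is fully converted to C2H5NH3+; total volume = 0.08512 L, so [C2H5NH3+] = 0.01049/0.08512 = 0.1233 M.
Ka(C2H5NH3+) = Kw/Kb = 1.0e-14 / 6.4 x 10^-4 = 1.56e-11.
[H^+] = sqrt(Ka x [C2H5NH3+]) = sqrt(1.56e-11 x 0.1233) = 1.39e-6 M.
pH = -log(1.39e-6) = 5.86.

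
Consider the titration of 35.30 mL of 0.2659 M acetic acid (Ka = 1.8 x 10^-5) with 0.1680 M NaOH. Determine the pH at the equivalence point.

8.88

n(CH3COOH) = 0.2659 x 0.03530 = 0.009386 mol; V(NaOH) at equivalence = 0.009386/0.1680 = 0.05587 L.
At equivalence all the acid is converted to CH3COO-; total volume = 0.03530 + 0.05587 = 0.09117 L, so [CH3COO-] = 0.009386/0.09117 = 0.1030 M.
Kb = Kw/Ka = 1.0e-14 / 1.8 x 10^-5 = 5.56e-10.
[OH^-] = sqrt(Kb x [CH3COO-]) = sqrt(5.56e-10 x 0.1030) = 7.56e-6 M.
pOH = 5.12, so pH = 14.00 - 5.12 = 8.88.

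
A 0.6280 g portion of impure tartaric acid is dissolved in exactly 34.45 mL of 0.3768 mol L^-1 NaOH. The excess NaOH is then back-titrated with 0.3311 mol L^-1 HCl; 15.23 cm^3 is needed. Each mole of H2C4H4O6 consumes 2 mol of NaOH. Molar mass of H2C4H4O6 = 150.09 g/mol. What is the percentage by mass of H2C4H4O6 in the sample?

Total n(NaOH) added = 0.3768 x 0.03445 = 0.01298 mol.
n(HCl) used = 0.3311 x 0.01523 = 0.005043 mol, which equals the excess n(NaOH).
So n(NaOH) consumed by the sample = 0.01298 - 0.005043 = 0.007938 mol.
n(H2C4H4O6) = 0.007938 / 2 = 0.003969 mol.
mass H2C4H4O6 = 0.003969 x 150.09 = 0.5957 g, so %H2C4H4O6 = 0.5957/0.6280 x 100 = 94.9%.

94.9%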